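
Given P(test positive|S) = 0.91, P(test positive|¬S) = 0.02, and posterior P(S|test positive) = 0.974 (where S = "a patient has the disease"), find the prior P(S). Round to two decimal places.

In odds form, posterior odds = prior odds × likelihood ratio, so prior odds = posterior odds ÷ LR.
Posterior odds = 0.974/(1−0.974) = 37.4615. LR = 0.91/0.02 = 45.5000.
Prior odds = 37.4615/45.5000 = 0.8233, so P(S) = 0.8233/(1+0.8233) ≈ 0.45.

P(S) = 0.45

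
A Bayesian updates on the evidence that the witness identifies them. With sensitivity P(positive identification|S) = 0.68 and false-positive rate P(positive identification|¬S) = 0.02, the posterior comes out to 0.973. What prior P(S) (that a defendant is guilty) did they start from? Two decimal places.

In odds form, posterior odds = prior odds × likelihood ratio, so prior odds = posterior odds ÷ LR.
Posterior odds = 0.973/(1−0.973) = 36.0370. LR = 0.68/0.02 = 34.0000.
Prior odds = 36.0370/34.0000 = 1.0599, so P(S) = 1.0599/(1+1.0599) ≈ 0.51.

P(S) = 0.51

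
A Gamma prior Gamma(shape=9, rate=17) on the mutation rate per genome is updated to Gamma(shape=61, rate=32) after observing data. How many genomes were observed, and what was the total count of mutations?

Gamma–Poisson conjugacy: posterior shape = α + Σxᵢ, posterior rate = β + n.
Matching: Σxᵢ = 61 − 9 = 52 and n = 32 − 17 = 15.

n = 15 genomes with total 52 mutations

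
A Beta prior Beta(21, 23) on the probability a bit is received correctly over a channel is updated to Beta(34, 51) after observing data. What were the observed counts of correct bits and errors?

Under Beta–binomial conjugacy the posterior parameters are (α+s, β+f).
So s = 34 − 21 = 13 and f = 51 − 23 = 28.

13 correct bits and 28 errors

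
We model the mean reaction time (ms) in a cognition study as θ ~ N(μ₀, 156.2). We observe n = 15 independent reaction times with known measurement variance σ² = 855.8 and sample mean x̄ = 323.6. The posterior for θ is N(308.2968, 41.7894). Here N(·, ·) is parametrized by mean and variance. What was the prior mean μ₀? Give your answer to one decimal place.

μ₀ = 266.4

The posterior mean is a precision-weighted average: μ_n = (τ₀μ₀ + τ_data·x̄)/(τ₀+τ_data), with τ₀=1/σ₀² and τ_data=n/σ².
Here τ₀ = 1/156.2 = 0.006402 and τ_data = 15/855.8 = 0.017527, so τ_n = 0.023929.
Rearranging for μ₀: μ₀ = (μ_n·τ_n − τ_data·x̄)/τ₀ = (308.2968·0.023929 − 0.017527·323.6) / 0.006402 = 1.705497/0.006402 ≈ 266.4.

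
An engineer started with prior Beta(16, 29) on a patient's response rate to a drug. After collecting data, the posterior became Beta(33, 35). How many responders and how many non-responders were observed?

Beta is conjugate to the binomial likelihood: posterior = Beta(a+s, b+f).
So s = 33 − 16 = 17 and f = 35 − 29 = 6.

17 responders and 6 non-responders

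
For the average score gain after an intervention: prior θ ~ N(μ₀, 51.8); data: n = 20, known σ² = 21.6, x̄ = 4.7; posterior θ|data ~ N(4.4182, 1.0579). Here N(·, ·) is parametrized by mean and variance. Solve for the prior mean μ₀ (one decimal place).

μ₀ = -9.1

The posterior mean is a precision-weighted average: μ_n = (τ₀μ₀ + τ_data·x̄)/(τ₀+τ_data), with τ₀=1/σ₀² and τ_data=n/σ².
Here τ₀ = 1/51.8 = 0.019305 and τ_data = 20/21.6 = 0.925926, so τ_n = 0.945231.
Rearranging for μ₀: μ₀ = (μ_n·τ_n − τ_data·x̄)/τ₀ = (4.4182·0.945231 − 0.925926·4.7) / 0.019305 = -0.175633/0.019305 ≈ -9.1.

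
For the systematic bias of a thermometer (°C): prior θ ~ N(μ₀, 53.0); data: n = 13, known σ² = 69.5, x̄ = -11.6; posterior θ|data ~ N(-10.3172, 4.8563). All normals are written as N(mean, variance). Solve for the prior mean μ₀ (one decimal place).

With known observation variance, the Normal–Normal posterior has precision τ_n = τ₀ + n/σ² and mean μ_n = (τ₀μ₀ + (n/σ²)x̄)/τ_n.
Here τ₀ = 1/53.0 = 0.018868 and τ_data = 13/69.5 = 0.187050, so τ_n = 0.205918.
Rearranging for μ₀: μ₀ = (μ_n·τ_n − τ_data·x̄)/τ₀ = (-10.3172·0.205918 − 0.187050·-11.6) / 0.018868 = 0.045283/0.018868 ≈ 2.4.

μ₀ = 2.4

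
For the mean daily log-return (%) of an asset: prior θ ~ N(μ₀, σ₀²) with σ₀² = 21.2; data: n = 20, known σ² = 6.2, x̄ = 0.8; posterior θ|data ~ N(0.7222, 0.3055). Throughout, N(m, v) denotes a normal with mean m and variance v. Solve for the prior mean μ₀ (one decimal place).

μ₀ = -4.6

With known observation variance, the Normal–Normal posterior has precision τ_n = τ₀ + n/σ² and mean μ_n = (τ₀μ₀ + (n/σ²)x̄)/τ_n.
Here τ₀ = 1/21.2 = 0.047170 and τ_data = 20/6.2 = 3.225806, so τ_n = 3.272976.
Rearranging for μ₀: μ₀ = (μ_n·τ_n − τ_data·x̄)/τ₀ = (0.7222·3.272976 − 3.225806·0.8) / 0.047170 = -0.216902/0.047170 ≈ -4.6.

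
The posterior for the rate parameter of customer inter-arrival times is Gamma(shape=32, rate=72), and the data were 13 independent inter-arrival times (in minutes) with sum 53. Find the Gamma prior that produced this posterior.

Gamma(shape=19, rate=19)

For an exponential likelihood with a Gamma(α, β) prior on the rate, n observations with total T give posterior Gamma(α+n, β+T).
So α = 32 − 13 = 19 and β = 72 − 53 = 19.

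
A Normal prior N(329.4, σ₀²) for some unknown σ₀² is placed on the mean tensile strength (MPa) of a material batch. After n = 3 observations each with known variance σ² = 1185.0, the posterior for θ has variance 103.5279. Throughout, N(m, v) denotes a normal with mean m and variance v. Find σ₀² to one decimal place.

Posterior precision equals prior precision plus data precision: 1/σ_n² = 1/σ₀² + n/σ².
So 1/σ₀² = 1/103.5279 − 3/1185.0 = 0.009659 − 0.002532 = 0.007127.
Hence σ₀² = 1/0.007127 ≈ 140.3.

σ₀² = 140.3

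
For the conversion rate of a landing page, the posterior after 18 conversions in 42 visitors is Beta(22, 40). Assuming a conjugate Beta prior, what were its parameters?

Under Beta–binomial conjugacy the posterior parameters are (α+s, β+f).
Subtract the data counts: 22−18=4, 40−24=16.

Beta(4, 16)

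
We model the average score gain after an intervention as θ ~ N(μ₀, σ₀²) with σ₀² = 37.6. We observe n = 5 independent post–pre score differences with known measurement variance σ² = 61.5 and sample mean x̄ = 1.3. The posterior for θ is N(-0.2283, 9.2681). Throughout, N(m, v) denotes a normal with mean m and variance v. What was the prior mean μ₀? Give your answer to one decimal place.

μ₀ = -4.9

The posterior mean is a precision-weighted average: μ_n = (τ₀μ₀ + τ_data·x̄)/(τ₀+τ_data), with τ₀=1/σ₀² and τ_data=n/σ².
Here τ₀ = 1/37.6 = 0.026596 and τ_data = 5/61.5 = 0.081301, so τ_n = 0.107897.
Rearranging for μ₀: μ₀ = (μ_n·τ_n − τ_data·x̄)/τ₀ = (-0.2283·0.107897 − 0.081301·1.3) / 0.026596 = -0.130324/0.026596 ≈ -4.9.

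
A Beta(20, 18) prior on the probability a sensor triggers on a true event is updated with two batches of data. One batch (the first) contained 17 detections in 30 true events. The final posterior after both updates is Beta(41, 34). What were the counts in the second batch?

4 detections and 3 misses

Sequential conjugate updates are equivalent to a single update on the pooled data, so total successes = posterior α − prior α and total failures = posterior β − prior β.
Total across both batches: 41−20=21 detections, 34−18=16 misses.
Subtract the first batch: 21−17=4 detections and 16−13=3 misses.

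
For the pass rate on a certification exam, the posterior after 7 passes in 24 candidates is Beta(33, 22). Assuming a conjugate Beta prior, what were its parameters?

Under Beta–binomial conjugacy the posterior parameters are (a+s, b+f).
So a = 33 − 7 = 26 and b = 22 − 17 = 5.

Beta(26, 5)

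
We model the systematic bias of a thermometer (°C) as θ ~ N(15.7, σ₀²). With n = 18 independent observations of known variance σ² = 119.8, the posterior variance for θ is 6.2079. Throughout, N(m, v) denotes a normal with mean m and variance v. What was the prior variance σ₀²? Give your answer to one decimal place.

σ₀² = 92.3

For the Normal–Normal model with known σ², precisions add: τ_n = τ₀ + n/σ².
So 1/σ₀² = 1/6.2079 − 18/119.8 = 0.161085 − 0.150250 = 0.010835.
Hence σ₀² = 1/0.010835 ≈ 92.3.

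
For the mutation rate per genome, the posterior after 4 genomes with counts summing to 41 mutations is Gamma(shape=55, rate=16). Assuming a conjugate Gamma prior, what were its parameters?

Gamma–Poisson conjugacy: posterior shape = α + Σxᵢ, posterior rate = β + n.
So α = 55 − 41 = 14 and β = 16 − 4 = 12.

Gamma(shape=14, rate=12)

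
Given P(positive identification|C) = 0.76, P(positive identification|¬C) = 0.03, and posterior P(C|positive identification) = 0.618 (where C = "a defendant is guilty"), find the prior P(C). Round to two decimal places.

P(C) = 0.06

In odds form, posterior odds = prior odds × likelihood ratio, so prior odds = posterior odds ÷ LR.
Posterior odds = 0.618/(1−0.618) = 1.6178. LR = 0.76/0.03 = 25.3333.
Prior odds = 1.6178/25.3333 = 0.0639, so P(C) = 0.0639/(1+0.0639) ≈ 0.06.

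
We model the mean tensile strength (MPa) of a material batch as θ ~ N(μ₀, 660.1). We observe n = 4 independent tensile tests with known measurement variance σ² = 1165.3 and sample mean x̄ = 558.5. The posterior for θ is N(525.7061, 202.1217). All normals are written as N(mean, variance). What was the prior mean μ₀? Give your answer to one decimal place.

With known observation variance, the Normal–Normal posterior has precision τ_n = τ₀ + n/σ² and mean μ_n = (τ₀μ₀ + (n/σ²)x̄)/τ_n.
Here τ₀ = 1/660.1 = 0.001515 and τ_data = 4/1165.3 = 0.003433, so τ_n = 0.004948.
Rearranging for μ₀: μ₀ = (μ_n·τ_n − τ_data·x̄)/τ₀ = (525.7061·0.004948 − 0.003433·558.5) / 0.001515 = 0.683863/0.001515 ≈ 451.4.

μ₀ = 451.4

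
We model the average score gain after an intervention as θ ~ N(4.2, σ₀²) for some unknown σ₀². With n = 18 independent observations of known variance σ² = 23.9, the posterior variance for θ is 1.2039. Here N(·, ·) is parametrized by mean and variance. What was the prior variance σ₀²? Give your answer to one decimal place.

Posterior precision equals prior precision plus data precision: 1/σ_n² = 1/σ₀² + n/σ².
So 1/σ₀² = 1/1.2039 − 18/23.9 = 0.830634 − 0.753138 = 0.077496.
Hence σ₀² = 1/0.077496 ≈ 12.9.

σ₀² = 12.9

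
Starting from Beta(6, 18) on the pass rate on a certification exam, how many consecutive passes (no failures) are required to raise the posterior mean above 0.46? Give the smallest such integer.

k = 10

After k passes and 0 failures the posterior is Beta(6+k, 18), with mean (6+k)/(6+18+k).
Set (6+k)/(24+k) > 0.46 and solve: k > (0.46·24 − 6)/(1 − 0.46) = 9.333.
The smallest integer exceeding 9.333 is 10.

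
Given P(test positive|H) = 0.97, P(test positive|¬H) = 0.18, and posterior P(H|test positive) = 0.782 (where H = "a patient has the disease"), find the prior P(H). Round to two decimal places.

P(H) = 0.40

In odds form, posterior odds = prior odds × likelihood ratio, so prior odds = posterior odds ÷ LR.
Posterior odds = 0.782/(1−0.782) = 3.5872. LR = 0.97/0.18 = 5.3889.
Prior odds = 3.5872/5.3889 = 0.6657, so P(H) = 0.6657/(1+0.6657) ≈ 0.40.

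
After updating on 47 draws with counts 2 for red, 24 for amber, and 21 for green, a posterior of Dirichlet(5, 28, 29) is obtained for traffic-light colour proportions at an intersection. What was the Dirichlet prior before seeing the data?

For a Dirichlet(α) prior with multinomial counts c, the posterior is Dirichlet(α + c) componentwise.
Subtract each count from the matching posterior parameter: 5−2=3, 28−24=4, 29−21=8.

Dirichlet(3, 4, 8)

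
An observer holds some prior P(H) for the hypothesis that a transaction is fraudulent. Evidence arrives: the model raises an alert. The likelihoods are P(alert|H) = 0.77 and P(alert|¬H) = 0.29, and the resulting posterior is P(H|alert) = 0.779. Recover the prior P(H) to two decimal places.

P(H) = 0.57

Bayes' rule in odds form gives O(H|E) = O(H)·[P(E|H)/P(E|¬H)], hence O(H) = O(H|E)/LR.
Posterior odds = 0.779/(1−0.779) = 3.5249. LR = 0.77/0.29 = 2.6552.
Prior odds = 3.5249/2.6552 = 1.3275, so P(H) = 1.3275/(1+1.3275) ≈ 0.57.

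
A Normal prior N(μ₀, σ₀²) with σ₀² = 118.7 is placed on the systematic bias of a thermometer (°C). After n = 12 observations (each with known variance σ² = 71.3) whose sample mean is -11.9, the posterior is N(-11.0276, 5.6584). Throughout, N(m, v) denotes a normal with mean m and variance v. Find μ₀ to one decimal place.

μ₀ = 6.4

The posterior mean is a precision-weighted average: μ_n = (τ₀μ₀ + τ_data·x̄)/(τ₀+τ_data), with τ₀=1/σ₀² and τ_data=n/σ².
Here τ₀ = 1/118.7 = 0.008425 and τ_data = 12/71.3 = 0.168303, so τ_n = 0.176728.
Rearranging for μ₀: μ₀ = (μ_n·τ_n − τ_data·x̄)/τ₀ = (-11.0276·0.176728 − 0.168303·-11.9) / 0.008425 = 0.053920/0.008425 ≈ 6.4.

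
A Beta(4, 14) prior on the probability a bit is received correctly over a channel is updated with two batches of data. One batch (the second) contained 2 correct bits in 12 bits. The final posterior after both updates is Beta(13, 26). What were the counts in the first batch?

7 correct bits and 2 errors

Because Beta–binomial updating is additive in the counts, the combined data contributed (α_post−α_prior, β_post−β_prior) successes and failures.
Total across both batches: 13−4=9 correct bits, 26−14=12 errors.
Subtract the second batch: 9−2=7 correct bits and 12−10=2 errors.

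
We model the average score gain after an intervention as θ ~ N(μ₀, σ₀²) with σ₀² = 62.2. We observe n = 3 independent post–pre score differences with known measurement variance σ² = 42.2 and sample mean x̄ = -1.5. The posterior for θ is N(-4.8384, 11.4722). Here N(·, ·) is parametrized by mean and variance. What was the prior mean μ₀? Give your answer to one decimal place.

μ₀ = -19.6

With known observation variance, the Normal–Normal posterior has precision τ_n = τ₀ + n/σ² and mean μ_n = (τ₀μ₀ + (n/σ²)x̄)/τ_n.
Here τ₀ = 1/62.2 = 0.016077 and τ_data = 3/42.2 = 0.071090, so τ_n = 0.087167.
Rearranging for μ₀: μ₀ = (μ_n·τ_n − τ_data·x̄)/τ₀ = (-4.8384·0.087167 − 0.071090·-1.5) / 0.016077 = -0.315114/0.016077 ≈ -19.6.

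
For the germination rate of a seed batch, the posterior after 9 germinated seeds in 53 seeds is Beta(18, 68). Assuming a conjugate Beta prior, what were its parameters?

Beta is conjugate to the binomial likelihood: posterior = Beta(α+s, β+f).
Subtract the data counts: 18−9=9, 68−44=24.

Beta(9, 24)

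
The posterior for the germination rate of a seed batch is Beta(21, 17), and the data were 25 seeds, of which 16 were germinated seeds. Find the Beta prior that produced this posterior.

Beta is conjugate to the binomial likelihood: posterior = Beta(α+s, β+f).
Subtract the data counts: 21−16=5, 17−9=8.

Beta(5, 8)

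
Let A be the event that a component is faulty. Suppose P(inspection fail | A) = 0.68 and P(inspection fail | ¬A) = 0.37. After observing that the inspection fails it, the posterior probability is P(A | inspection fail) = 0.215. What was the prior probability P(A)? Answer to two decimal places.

P(A) = 0.13

In odds form, posterior odds = prior odds × likelihood ratio, so prior odds = posterior odds ÷ LR.
Posterior odds = 0.215/(1−0.215) = 0.2739. LR = 0.68/0.37 = 1.8378.
Prior odds = 0.2739/1.8378 = 0.1490, so P(A) = 0.1490/(1+0.1490) ≈ 0.13.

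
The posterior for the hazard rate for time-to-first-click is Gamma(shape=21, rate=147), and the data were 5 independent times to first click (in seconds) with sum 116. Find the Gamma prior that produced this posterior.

Gamma(shape=16, rate=31)

Gamma–exponential conjugacy: posterior shape = α + n, posterior rate = β + Σtᵢ.
So α = 21 − 5 = 16 and β = 147 − 116 = 31.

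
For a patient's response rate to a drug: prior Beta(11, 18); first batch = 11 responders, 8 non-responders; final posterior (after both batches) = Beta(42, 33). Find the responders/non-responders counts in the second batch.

20 responders and 7 non-responders

Sequential conjugate updates are equivalent to a single update on the pooled data, so total successes = posterior α − prior α and total failures = posterior β − prior β.
Total across both batches: 42−11=31 responders, 33−18=15 non-responders.
Subtract the first batch: 31−11=20 responders and 15−8=7 non-responders.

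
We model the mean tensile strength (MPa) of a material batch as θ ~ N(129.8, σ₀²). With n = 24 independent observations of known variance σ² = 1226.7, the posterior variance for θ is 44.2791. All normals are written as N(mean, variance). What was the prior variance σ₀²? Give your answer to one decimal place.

Posterior precision equals prior precision plus data precision: 1/σ_n² = 1/σ₀² + n/σ².
So 1/σ₀² = 1/44.2791 − 24/1226.7 = 0.022584 − 0.019565 = 0.003019.
Hence σ₀² = 1/0.003019 ≈ 331.2.

σ₀² = 331.2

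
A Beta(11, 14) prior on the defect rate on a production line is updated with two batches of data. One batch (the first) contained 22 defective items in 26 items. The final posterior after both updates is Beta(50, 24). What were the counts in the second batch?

Because Beta–binomial updating is additive in the counts, the combined data contributed (α_post−α_prior, β_post−β_prior) successes and failures.
Total across both batches: 50−11=39 defective items, 24−14=10 good items.
Subtract the first batch: 39−22=17 defective items and 10−4=6 good items.

17 defective items and 6 good items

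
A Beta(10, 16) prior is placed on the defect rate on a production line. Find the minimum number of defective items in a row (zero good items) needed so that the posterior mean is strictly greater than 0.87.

After k defective items and 0 good items the posterior is Beta(10+k, 16), with mean (10+k)/(10+16+k).
Set (10+k)/(26+k) > 0.87 and solve: k > (0.87·26 − 10)/(1 − 0.87) = 97.077.
The smallest integer exceeding 97.077 is 98, and checking k=98: (108)/(124) = 0.8710 > 0.87.

k = 98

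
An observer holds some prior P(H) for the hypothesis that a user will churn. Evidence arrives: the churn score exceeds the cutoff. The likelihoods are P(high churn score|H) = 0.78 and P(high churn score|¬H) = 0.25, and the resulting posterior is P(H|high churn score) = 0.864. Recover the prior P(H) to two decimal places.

Bayes' rule in odds form gives O(H|E) = O(H)·[P(E|H)/P(E|¬H)], hence O(H) = O(H|E)/LR.
Posterior odds = 0.864/(1−0.864) = 6.3529. LR = 0.78/0.25 = 3.1200.
Prior odds = 6.3529/3.1200 = 2.0362, so P(H) = 2.0362/(1+2.0362) ≈ 0.67.

P(H) = 0.67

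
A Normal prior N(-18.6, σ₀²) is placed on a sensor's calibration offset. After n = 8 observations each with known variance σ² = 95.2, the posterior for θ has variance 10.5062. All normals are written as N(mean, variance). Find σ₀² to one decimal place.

For the Normal–Normal model with known σ², precisions add: τ_n = τ₀ + n/σ².
So 1/σ₀² = 1/10.5062 − 8/95.2 = 0.095182 − 0.084034 = 0.011148.
Hence σ₀² = 1/0.011148 ≈ 89.7.

σ₀² = 89.7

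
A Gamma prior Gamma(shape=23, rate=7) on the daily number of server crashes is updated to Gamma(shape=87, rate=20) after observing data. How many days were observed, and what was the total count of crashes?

A Gamma(α, β) prior (rate parametrization) on a Poisson rate with n observations summing to S gives posterior Gamma(α+S, β+n).
Matching: Σxᵢ = 87 − 23 = 64 and n = 20 − 7 = 13.

n = 13 days with total 64 crashes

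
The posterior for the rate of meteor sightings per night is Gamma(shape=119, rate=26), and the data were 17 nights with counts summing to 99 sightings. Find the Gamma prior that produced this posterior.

Gamma(shape=20, rate=9)

Gamma–Poisson conjugacy: posterior shape = α + Σxᵢ, posterior rate = β + n.
So α = 119 − 99 = 20 and β = 26 − 17 = 9.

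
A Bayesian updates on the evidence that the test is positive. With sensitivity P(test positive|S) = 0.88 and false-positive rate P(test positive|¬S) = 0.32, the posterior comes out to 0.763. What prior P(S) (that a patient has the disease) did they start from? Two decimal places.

P(S) = 0.54

Bayes' rule in odds form gives O(S|E) = O(S)·[P(E|S)/P(E|¬S)], hence O(S) = O(S|E)/LR.
Posterior odds = 0.763/(1−0.763) = 3.2194. LR = 0.88/0.32 = 2.7500.
Prior odds = 3.2194/2.7500 = 1.1707, so P(S) = 1.1707/(1+1.1707) ≈ 0.54.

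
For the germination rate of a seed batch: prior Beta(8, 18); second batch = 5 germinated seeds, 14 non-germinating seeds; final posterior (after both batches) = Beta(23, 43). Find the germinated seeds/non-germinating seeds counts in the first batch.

10 germinated seeds and 11 non-germinating seeds

Sequential conjugate updates are equivalent to a single update on the pooled data, so total successes = posterior α − prior α and total failures = posterior β − prior β.
Total across both batches: 23−8=15 germinated seeds, 43−18=25 non-germinating seeds.
Subtract the second batch: 15−5=10 germinated seeds and 25−14=11 non-germinating seeds.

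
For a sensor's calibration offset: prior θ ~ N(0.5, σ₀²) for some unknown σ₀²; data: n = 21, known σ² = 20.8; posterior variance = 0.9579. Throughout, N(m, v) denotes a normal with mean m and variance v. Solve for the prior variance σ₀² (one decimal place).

σ₀² = 29.1

Posterior precision equals prior precision plus data precision: 1/σ_n² = 1/σ₀² + n/σ².
So 1/σ₀² = 1/0.9579 − 21/20.8 = 1.043950 − 1.009615 = 0.034335.
Hence σ₀² = 1/0.034335 ≈ 29.1.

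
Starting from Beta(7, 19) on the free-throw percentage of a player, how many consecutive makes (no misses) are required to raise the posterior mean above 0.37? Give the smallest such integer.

k = 5

After k makes and 0 misses the posterior is Beta(7+k, 19), with mean (7+k)/(7+19+k).
Set (7+k)/(26+k) > 0.37 and solve: k > (0.37·26 − 7)/(1 − 0.37) = 4.159.
The smallest integer exceeding 4.159 is 5.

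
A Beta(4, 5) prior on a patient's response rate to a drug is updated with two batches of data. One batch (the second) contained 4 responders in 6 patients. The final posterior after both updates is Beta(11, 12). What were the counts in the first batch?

3 responders and 5 non-responders

Because Beta–binomial updating is additive in the counts, the combined data contributed (α_post−α_prior, β_post−β_prior) successes and failures.
Total across both batches: 11−4=7 responders, 12−5=7 non-responders.
Subtract the second batch: 7−4=3 responders and 7−2=5 non-responders.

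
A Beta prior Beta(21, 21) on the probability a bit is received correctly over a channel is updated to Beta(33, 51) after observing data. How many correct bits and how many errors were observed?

12 correct bits and 30 errors

Beta is conjugate to the binomial likelihood: posterior = Beta(α+s, β+f).
Match parameters: s=33−21=12, f=51−21=30.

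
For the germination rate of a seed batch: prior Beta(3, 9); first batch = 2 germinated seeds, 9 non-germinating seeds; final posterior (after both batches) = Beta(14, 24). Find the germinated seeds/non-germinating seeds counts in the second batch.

9 germinated seeds and 6 non-germinating seeds

Sequential conjugate updates are equivalent to a single update on the pooled data, so total successes = posterior α − prior α and total failures = posterior β − prior β.
Total across both batches: 14−3=11 germinated seeds, 24−9=15 non-germinating seeds.
Subtract the first batch: 11−2=9 germinated seeds and 15−9=6 non-germinating seeds.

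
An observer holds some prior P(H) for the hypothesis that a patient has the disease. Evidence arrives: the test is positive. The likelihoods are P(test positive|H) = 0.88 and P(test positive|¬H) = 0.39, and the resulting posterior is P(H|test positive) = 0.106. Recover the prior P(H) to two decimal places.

P(H) = 0.05

Bayes' rule in odds form gives O(H|E) = O(H)·[P(E|H)/P(E|¬H)], hence O(H) = O(H|E)/LR.
Posterior odds = 0.106/(1−0.106) = 0.1186. LR = 0.88/0.39 = 2.2564.
Prior odds = 0.1186/2.2564 = 0.0526, so P(H) = 0.0526/(1+0.0526) ≈ 0.05.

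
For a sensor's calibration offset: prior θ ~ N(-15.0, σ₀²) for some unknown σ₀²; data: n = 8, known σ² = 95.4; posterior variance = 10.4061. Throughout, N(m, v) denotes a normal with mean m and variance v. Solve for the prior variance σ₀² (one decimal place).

σ₀² = 81.7

For the Normal–Normal model with known σ², precisions add: τ_n = τ₀ + n/σ².
So 1/σ₀² = 1/10.4061 − 8/95.4 = 0.096097 − 0.083857 = 0.012240.
Hence σ₀² = 1/0.012240 ≈ 81.7.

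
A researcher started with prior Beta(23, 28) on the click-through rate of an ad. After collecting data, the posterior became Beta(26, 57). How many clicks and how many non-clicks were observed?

3 clicks and 29 non-clicks

A Beta(α, β) prior with s successes and f failures in binomial data gives a Beta(α+s, β+f) posterior.
So s = 26 − 23 = 3 and f = 57 − 28 = 29.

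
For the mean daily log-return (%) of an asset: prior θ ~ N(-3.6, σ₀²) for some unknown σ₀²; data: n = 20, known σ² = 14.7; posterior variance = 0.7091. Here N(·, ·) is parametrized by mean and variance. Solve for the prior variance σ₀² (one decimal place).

Posterior precision equals prior precision plus data precision: 1/σ_n² = 1/σ₀² + n/σ².
So 1/σ₀² = 1/0.7091 − 20/14.7 = 1.410238 − 1.360544 = 0.049694.
Hence σ₀² = 1/0.049694 ≈ 20.1.

σ₀² = 20.1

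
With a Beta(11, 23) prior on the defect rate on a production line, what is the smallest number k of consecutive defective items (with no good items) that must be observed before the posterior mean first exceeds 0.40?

k = 5

After k defective items and 0 good items the posterior is Beta(11+k, 23), with mean (11+k)/(11+23+k).
Set (11+k)/(34+k) > 0.40 and solve: k > (0.40·34 − 11)/(1 − 0.40) = 4.333.
The smallest integer exceeding 4.333 is 5, and checking k=5: (16)/(39) = 0.4103 > 0.40.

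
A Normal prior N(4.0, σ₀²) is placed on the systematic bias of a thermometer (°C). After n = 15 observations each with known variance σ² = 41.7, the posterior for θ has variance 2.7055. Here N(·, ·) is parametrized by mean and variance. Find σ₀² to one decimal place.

σ₀² = 101.0

For the Normal–Normal model with known σ², precisions add: τ_n = τ₀ + n/σ².
So 1/σ₀² = 1/2.7055 − 15/41.7 = 0.369617 − 0.359712 = 0.009905.
Hence σ₀² = 1/0.009905 ≈ 101.0.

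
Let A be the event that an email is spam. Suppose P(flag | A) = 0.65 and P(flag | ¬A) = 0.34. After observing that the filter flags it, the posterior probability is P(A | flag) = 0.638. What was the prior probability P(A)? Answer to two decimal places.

P(A) = 0.48

In odds form, posterior odds = prior odds × likelihood ratio, so prior odds = posterior odds ÷ LR.
Posterior odds = 0.638/(1−0.638) = 1.7624. LR = 0.65/0.34 = 1.9118.
Prior odds = 1.7624/1.9118 = 0.9219, so P(A) = 0.9219/(1+0.9219) ≈ 0.48.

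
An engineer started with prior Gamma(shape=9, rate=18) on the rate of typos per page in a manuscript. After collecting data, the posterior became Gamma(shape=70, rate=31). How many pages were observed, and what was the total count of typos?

Gamma–Poisson conjugacy: posterior shape = α + Σxᵢ, posterior rate = β + n.
Matching: Σxᵢ = 70 − 9 = 61 and n = 31 − 18 = 13.

n = 13 pages with total 61 typos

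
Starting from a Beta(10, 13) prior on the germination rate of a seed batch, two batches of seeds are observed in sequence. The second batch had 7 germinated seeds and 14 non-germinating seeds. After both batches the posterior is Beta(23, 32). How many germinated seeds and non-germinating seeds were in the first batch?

Because Beta–binomial updating is additive in the counts, the combined data contributed (α_post−α_prior, β_post−β_prior) successes and failures.
Total across both batches: 23−10=13 germinated seeds, 32−13=19 non-germinating seeds.
Subtract the second batch: 13−7=6 germinated seeds and 19−14=5 non-germinating seeds.

6 germinated seeds and 5 non-germinating seeds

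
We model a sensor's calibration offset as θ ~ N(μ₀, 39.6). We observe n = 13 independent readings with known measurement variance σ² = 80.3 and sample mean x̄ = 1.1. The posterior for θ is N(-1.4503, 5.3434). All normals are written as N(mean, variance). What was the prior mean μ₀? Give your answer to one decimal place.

μ₀ = -17.8

With known observation variance, the Normal–Normal posterior has precision τ_n = τ₀ + n/σ² and mean μ_n = (τ₀μ₀ + (n/σ²)x̄)/τ_n.
Here τ₀ = 1/39.6 = 0.025253 and τ_data = 13/80.3 = 0.161893, so τ_n = 0.187146.
Rearranging for μ₀: μ₀ = (μ_n·τ_n − τ_data·x̄)/τ₀ = (-1.4503·0.187146 − 0.161893·1.1) / 0.025253 = -0.449500/0.025253 ≈ -17.8.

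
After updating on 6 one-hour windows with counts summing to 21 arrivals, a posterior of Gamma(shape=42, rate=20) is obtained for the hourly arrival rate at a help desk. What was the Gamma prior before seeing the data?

Gamma(shape=21, rate=14)

Gamma–Poisson conjugacy: posterior shape = α + Σxᵢ, posterior rate = β + n.
So α = 42 − 21 = 21 and β = 20 − 6 = 14.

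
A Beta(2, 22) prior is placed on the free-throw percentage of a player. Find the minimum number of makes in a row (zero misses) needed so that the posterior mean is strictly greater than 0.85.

After k makes and 0 misses the posterior is Beta(2+k, 22), with mean (2+k)/(2+22+k).
Set (2+k)/(24+k) > 0.85 and solve: k > (0.85·24 − 2)/(1 − 0.85) = 122.667.
The smallest integer exceeding 122.667 is 123.

k = 123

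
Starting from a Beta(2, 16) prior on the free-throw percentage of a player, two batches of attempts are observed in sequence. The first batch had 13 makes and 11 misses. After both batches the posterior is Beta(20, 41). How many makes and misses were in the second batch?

5 makes and 14 misses

Sequential conjugate updates are equivalent to a single update on the pooled data, so total successes = posterior α − prior α and total failures = posterior β − prior β.
Total across both batches: 20−2=18 makes, 41−16=25 misses.
Subtract the first batch: 18−13=5 makes and 25−11=14 misses.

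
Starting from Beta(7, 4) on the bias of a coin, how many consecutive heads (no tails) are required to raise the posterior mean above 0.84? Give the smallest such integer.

After k heads and 0 tails the posterior is Beta(7+k, 4), with mean (7+k)/(7+4+k).
Set (7+k)/(11+k) > 0.84 and solve: k > (0.84·11 − 7)/(1 − 0.84) = 14.000.
The smallest integer exceeding 14.000 is 15, and checking k=15: (22)/(26) = 0.8462 > 0.84.

k = 15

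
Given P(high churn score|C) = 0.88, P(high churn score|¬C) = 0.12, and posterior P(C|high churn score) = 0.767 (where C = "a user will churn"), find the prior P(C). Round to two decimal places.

P(C) = 0.31

Bayes' rule in odds form gives O(C|E) = O(C)·[P(E|C)/P(E|¬C)], hence O(C) = O(C|E)/LR.
Posterior odds = 0.767/(1−0.767) = 3.2918. LR = 0.88/0.12 = 7.3333.
Prior odds = 3.2918/7.3333 = 0.4489, so P(C) = 0.4489/(1+0.4489) ≈ 0.31.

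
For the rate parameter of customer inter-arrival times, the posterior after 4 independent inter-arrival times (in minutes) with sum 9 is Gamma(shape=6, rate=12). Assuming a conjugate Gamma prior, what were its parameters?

Gamma(shape=2, rate=3)

For an exponential likelihood with a Gamma(α, β) prior on the rate, n observations with total T give posterior Gamma(α+n, β+T).
So α = 6 − 4 = 2 and β = 12 − 9 = 3.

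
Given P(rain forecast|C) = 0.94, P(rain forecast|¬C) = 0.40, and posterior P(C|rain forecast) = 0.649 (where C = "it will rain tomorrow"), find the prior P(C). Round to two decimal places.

Bayes' rule in odds form gives O(C|E) = O(C)·[P(E|C)/P(E|¬C)], hence O(C) = O(C|E)/LR.
Posterior odds = 0.649/(1−0.649) = 1.8490. LR = 0.94/0.40 = 2.3500.
Prior odds = 1.8490/2.3500 = 0.7868, so P(C) = 0.7868/(1+0.7868) ≈ 0.44.

P(C) = 0.44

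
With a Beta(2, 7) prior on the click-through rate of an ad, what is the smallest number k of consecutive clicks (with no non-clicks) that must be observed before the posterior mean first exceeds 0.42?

After k clicks and 0 non-clicks the posterior is Beta(2+k, 7), with mean (2+k)/(2+7+k).
Set (2+k)/(9+k) > 0.42 and solve: k > (0.42·9 − 2)/(1 − 0.42) = 3.069.
The smallest integer exceeding 3.069 is 4.

k = 4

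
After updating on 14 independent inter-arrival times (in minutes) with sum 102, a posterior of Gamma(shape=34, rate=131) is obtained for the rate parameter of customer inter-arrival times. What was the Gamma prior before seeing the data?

For an exponential likelihood with a Gamma(α, β) prior on the rate, n observations with total T give posterior Gamma(α+n, β+T).
So α = 34 − 14 = 20 and β = 131 − 102 = 29.

Gamma(shape=20, rate=29)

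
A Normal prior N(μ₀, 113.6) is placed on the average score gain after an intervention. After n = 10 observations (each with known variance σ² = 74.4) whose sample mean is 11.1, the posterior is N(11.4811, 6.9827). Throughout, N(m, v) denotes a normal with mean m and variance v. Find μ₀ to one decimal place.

μ₀ = 17.3

The posterior mean is a precision-weighted average: μ_n = (τ₀μ₀ + τ_data·x̄)/(τ₀+τ_data), with τ₀=1/σ₀² and τ_data=n/σ².
Here τ₀ = 1/113.6 = 0.008803 and τ_data = 10/74.4 = 0.134409, so τ_n = 0.143212.
Rearranging for μ₀: μ₀ = (μ_n·τ_n − τ_data·x̄)/τ₀ = (11.4811·0.143212 − 0.134409·11.1) / 0.008803 = 0.152291/0.008803 ≈ 17.3.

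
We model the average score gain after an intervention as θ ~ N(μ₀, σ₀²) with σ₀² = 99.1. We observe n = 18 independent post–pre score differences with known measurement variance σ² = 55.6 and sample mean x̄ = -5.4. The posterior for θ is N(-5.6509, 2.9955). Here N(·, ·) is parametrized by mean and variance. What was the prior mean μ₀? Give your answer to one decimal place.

The posterior mean is a precision-weighted average: μ_n = (τ₀μ₀ + τ_data·x̄)/(τ₀+τ_data), with τ₀=1/σ₀² and τ_data=n/σ².
Here τ₀ = 1/99.1 = 0.010091 and τ_data = 18/55.6 = 0.323741, so τ_n = 0.333832.
Rearranging for μ₀: μ₀ = (μ_n·τ_n − τ_data·x̄)/τ₀ = (-5.6509·0.333832 − 0.323741·-5.4) / 0.010091 = -0.138250/0.010091 ≈ -13.7.

μ₀ = -13.7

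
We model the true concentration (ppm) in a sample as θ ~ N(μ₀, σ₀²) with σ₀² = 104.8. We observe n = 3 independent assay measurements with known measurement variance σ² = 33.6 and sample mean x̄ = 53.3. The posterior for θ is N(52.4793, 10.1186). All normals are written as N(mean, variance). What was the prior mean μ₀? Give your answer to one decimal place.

μ₀ = 44.8

With known observation variance, the Normal–Normal posterior has precision τ_n = τ₀ + n/σ² and mean μ_n = (τ₀μ₀ + (n/σ²)x̄)/τ_n.
Here τ₀ = 1/104.8 = 0.009542 and τ_data = 3/33.6 = 0.089286, so τ_n = 0.098828.
Rearranging for μ₀: μ₀ = (μ_n·τ_n − τ_data·x̄)/τ₀ = (52.4793·0.098828 − 0.089286·53.3) / 0.009542 = 0.427480/0.009542 ≈ 44.8.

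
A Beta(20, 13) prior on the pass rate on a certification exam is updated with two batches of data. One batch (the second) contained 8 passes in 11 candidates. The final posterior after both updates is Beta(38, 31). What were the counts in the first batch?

10 passes and 15 failures

Sequential conjugate updates are equivalent to a single update on the pooled data, so total successes = posterior α − prior α and total failures = posterior β − prior β.
Total across both batches: 38−20=18 passes, 31−13=18 failures.
Subtract the second batch: 18−8=10 passes and 18−3=15 failures.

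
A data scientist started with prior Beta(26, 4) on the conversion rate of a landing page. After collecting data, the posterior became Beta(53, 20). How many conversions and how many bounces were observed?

27 conversions and 16 bounces

Under Beta–binomial conjugacy the posterior parameters are (a+s, b+f).
Match parameters: s=53−26=27, f=20−4=16.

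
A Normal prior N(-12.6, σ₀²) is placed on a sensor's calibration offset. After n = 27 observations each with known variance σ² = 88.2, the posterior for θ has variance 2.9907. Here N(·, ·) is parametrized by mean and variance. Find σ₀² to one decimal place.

For the Normal–Normal model with known σ², precisions add: τ_n = τ₀ + n/σ².
So 1/σ₀² = 1/2.9907 − 27/88.2 = 0.334370 − 0.306122 = 0.028248.
Hence σ₀² = 1/0.028248 ≈ 35.4.

σ₀² = 35.4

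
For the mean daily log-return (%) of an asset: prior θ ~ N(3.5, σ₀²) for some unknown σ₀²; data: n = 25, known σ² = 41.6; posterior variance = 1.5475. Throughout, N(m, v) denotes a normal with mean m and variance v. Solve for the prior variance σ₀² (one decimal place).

σ₀² = 22.1

For the Normal–Normal model with known σ², precisions add: τ_n = τ₀ + n/σ².
So 1/σ₀² = 1/1.5475 − 25/41.6 = 0.646204 − 0.600962 = 0.045242.
Hence σ₀² = 1/0.045242 ≈ 22.1.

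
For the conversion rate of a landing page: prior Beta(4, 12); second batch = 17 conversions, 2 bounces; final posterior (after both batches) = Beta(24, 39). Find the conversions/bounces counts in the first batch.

3 conversions and 25 bounces

Because Beta–binomial updating is additive in the counts, the combined data contributed (α_post−α_prior, β_post−β_prior) successes and failures.
Total across both batches: 24−4=20 conversions, 39−12=27 bounces.
Subtract the second batch: 20−17=3 conversions and 27−2=25 bounces.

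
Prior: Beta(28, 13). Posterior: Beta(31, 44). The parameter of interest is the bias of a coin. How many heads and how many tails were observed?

Beta is conjugate to the binomial likelihood: posterior = Beta(α+s, β+f).
Match parameters: s=31−28=3, f=44−13=31.

3 heads and 31 tails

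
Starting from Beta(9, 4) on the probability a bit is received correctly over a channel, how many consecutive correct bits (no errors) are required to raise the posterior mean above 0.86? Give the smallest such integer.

After k correct bits and 0 errors the posterior is Beta(9+k, 4), with mean (9+k)/(9+4+k).
Set (9+k)/(13+k) > 0.86 and solve: k > (0.86·13 − 9)/(1 − 0.86) = 15.571.
The smallest integer exceeding 15.571 is 16.

k = 16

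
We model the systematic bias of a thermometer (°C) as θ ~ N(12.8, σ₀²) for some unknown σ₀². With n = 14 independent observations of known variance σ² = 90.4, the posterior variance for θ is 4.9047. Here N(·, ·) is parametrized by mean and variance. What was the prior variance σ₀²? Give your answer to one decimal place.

Posterior precision equals prior precision plus data precision: 1/σ_n² = 1/σ₀² + n/σ².
So 1/σ₀² = 1/4.9047 − 14/90.4 = 0.203886 − 0.154867 = 0.049019.
Hence σ₀² = 1/0.049019 ≈ 20.4.

σ₀² = 20.4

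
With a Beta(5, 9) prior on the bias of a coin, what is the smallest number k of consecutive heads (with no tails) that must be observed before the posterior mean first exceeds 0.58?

k = 8

After k heads and 0 tails the posterior is Beta(5+k, 9), with mean (5+k)/(5+9+k).
Set (5+k)/(14+k) > 0.58 and solve: k > (0.58·14 − 5)/(1 − 0.58) = 7.429.
The smallest integer exceeding 7.429 is 8, and checking k=8: (13)/(22) = 0.5909 > 0.58.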